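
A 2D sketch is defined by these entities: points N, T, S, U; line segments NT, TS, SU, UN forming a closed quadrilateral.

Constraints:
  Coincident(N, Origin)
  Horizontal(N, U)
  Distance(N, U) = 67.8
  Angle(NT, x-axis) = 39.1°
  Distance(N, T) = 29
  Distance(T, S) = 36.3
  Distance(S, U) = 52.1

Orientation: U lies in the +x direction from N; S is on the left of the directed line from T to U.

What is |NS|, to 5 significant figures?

64.904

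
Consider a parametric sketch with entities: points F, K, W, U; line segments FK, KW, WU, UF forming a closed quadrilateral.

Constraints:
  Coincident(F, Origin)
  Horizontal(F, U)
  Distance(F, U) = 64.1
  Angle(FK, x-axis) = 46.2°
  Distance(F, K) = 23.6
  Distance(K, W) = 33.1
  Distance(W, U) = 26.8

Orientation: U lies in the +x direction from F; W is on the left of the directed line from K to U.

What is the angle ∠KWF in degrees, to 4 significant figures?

15.41°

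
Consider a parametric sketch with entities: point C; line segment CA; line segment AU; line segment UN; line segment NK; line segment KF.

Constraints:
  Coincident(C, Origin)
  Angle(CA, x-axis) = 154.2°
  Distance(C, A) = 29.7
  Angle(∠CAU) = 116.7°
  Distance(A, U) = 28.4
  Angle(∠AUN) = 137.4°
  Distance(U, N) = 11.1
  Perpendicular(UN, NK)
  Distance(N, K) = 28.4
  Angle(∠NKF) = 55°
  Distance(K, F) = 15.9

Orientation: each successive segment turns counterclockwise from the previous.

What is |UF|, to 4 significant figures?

19.38

C is at the origin; CA runs at 154.2° with length 29.7, so A = (-26.74, 12.93). ∠CAU = 116.7° gives AU at -142.5° from the x-axis; with |AU| = 28.4, U = (-49.27, -4.362). ∠AUN = 137.4° gives UN at -99.90° from the x-axis; with |UN| = 11.1, N = (-51.18, -15.30). UN ⟂ NK, so NK runs at -9.900°; with |NK| = 28.4, K = (-23.20, -20.18). ∠NKF = 55.0° gives KF at 115.1° from the x-axis; with |KF| = 15.9, F = (-29.95, -5.781). Then |UF| = |F − U| = 19.38.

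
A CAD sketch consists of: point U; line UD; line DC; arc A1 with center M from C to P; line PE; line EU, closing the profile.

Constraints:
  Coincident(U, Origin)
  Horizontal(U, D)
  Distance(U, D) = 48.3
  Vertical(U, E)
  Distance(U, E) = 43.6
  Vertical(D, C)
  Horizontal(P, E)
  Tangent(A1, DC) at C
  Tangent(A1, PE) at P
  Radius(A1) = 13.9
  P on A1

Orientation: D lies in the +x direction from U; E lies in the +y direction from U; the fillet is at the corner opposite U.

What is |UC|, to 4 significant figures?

56.70

U is at the origin; U and D share the same y with |UD| = 48.3 and D on the +x side, so D = (48.30, 0.000). U and E share the same x with |UE| = 43.6 and E on the +y side, so E = (0.000, 43.60). The virtual corner opposite U is at (48.30, 43.60). Since A1 is tangent to DC there, MC ⟂ DC and since A1 is tangent to PE there, MP ⟂ PE, with radius 13.9, so the center M sits 13.9 in from both sides at M = (34.40, 29.70). That places the tangent points at C = (48.30, 29.70) on DC and P = (34.40, 43.60) on PE. Then |UC| = |C − U| = 56.70.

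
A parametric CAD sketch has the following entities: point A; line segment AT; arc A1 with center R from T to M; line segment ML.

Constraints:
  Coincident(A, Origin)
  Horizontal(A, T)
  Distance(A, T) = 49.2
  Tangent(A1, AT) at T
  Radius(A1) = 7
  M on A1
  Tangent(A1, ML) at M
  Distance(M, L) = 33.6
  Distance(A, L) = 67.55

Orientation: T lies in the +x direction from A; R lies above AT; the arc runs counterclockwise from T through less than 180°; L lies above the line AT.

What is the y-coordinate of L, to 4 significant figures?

41.03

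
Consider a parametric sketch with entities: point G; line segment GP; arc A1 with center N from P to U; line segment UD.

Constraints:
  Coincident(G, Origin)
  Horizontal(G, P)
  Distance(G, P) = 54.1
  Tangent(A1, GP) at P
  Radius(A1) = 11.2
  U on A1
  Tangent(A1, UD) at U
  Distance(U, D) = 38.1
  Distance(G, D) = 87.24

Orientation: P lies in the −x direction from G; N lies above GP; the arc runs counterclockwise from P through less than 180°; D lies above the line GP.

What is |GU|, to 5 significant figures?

50.435

G is at the origin; GP is horizontal with |GP| = 54.1 and P on the −x side, so P = (-54.100, 0.0000). Since A1 is tangent to GP there, NP ⟂ GP, so N = P + (0, 11.2) = (-54.100, 11.200). Since NU ⟂ UD (tangency), |ND| = √(11.2² + 38.1²) = 39.712 regardless of where U sits on A1. So D lies on both circle(G, 87.24) and circle(N, 39.712); the above-GP intersection is D = (-74.616, 45.202). U is the foot of the tangent from D: U = (-46.532, 19.456).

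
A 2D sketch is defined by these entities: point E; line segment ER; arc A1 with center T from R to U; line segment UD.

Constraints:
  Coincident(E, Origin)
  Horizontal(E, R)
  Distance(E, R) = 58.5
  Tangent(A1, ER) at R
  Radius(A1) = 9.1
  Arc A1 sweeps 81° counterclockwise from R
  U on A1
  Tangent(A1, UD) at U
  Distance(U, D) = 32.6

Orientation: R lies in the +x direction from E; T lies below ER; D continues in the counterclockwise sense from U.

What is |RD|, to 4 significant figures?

42.29

E is at the origin; E and R share the same y with |ER| = 58.5 and R on the +x side, so R = (58.50, 0.000). Since A1 is tangent to ER there, TR ⟂ ER, so T = R + (0, -9.1) = (58.50, -9.100). On A1, R sits at bearing 90° from T; an 81° counterclockwise sweep puts U at bearing 171°, so U = T + 9.1·(cos 171°, sin 171°) = (49.51, -7.676). A1 meets UD tangentially, so TU is at right angles to UD, so UD runs along (−sin 171°, cos 171°); with |UD| = 32.6, D = (44.41, -39.88). Then |RD| = |D − R| = 42.29.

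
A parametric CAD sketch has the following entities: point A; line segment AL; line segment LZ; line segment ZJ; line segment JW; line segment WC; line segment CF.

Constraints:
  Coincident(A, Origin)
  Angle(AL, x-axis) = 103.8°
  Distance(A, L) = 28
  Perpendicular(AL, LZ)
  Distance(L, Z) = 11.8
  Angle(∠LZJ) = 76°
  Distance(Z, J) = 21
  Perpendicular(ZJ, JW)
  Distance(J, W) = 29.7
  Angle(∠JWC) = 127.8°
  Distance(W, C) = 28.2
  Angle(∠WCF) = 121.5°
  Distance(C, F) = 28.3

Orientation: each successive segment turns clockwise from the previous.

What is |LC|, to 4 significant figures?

35.77

A is at the origin; AL runs at 103.8° with length 28.0, so L = (-6.679, 27.19). AL ⟂ LZ, so LZ runs at 13.80°; with |LZ| = 11.8, Z = (4.780, 30.01). ∠LZJ = 76.0° gives ZJ at -90.20° from the x-axis; with |ZJ| = 21.0, J = (4.707, 9.007). The perpendicularity gives JW at right angles to ZJ, so JW runs at 179.8°; with |JW| = 29.7, W = (-24.99, 9.110). ∠JWC = 127.8° gives WC at 127.6° from the x-axis; with |WC| = 28.2, C = (-42.20, 31.45). Then |LC| = |C − L| = 35.77.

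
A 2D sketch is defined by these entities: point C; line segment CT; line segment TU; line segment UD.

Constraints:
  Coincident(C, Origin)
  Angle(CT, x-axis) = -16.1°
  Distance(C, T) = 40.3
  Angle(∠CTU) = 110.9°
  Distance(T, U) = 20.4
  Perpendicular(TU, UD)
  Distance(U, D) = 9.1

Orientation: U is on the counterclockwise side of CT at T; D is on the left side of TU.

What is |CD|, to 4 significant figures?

44.99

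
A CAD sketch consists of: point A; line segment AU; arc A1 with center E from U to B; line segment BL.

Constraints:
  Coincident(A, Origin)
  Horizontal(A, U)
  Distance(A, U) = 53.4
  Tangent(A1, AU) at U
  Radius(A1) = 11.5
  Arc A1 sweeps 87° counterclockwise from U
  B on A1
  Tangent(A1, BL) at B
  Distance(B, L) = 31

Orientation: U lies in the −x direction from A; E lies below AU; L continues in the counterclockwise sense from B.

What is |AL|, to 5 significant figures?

78.581

On A1, U sits at bearing 90° from E; an 87° counterclockwise sweep puts B at bearing 177°, so B = E + 11.5·(cos 177°, sin 177°) = (-64.884, -10.898). A1 meets BL tangentially, so EB is at right angles to BL, so BL runs along (−sin 177°, cos 177°); with |BL| = 31.0, L = (-66.507, -41.856). Then |AL| = |L − A| = 78.581.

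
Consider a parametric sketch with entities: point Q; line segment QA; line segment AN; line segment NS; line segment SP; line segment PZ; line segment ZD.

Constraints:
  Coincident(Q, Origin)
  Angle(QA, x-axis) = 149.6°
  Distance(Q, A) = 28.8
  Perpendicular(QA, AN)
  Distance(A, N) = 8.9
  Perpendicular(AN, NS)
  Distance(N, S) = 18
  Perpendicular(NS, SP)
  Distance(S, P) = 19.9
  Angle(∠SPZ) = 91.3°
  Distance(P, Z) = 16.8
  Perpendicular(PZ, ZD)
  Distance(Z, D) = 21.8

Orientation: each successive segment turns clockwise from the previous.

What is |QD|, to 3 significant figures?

30.0

Q is at the origin; QA runs at 149.6° with length 28.8, so A = (-24.8, 14.6). QA is perpendicular to AN, so AN runs at 59.6°; with |AN| = 8.9, N = (-20.3, 22.3). AN is perpendicular to NS, so NS runs at -30.4°; with |NS| = 18.0, S = (-4.81, 13.1). NS is perpendicular to SP, so SP runs at -120°; with |SP| = 19.9, P = (-14.9, -4.02). ∠SPZ = 91.3° gives PZ at 151° from the x-axis; with |PZ| = 16.8, Z = (-29.6, 4.15). PZ is perpendicular to ZD, so ZD runs at 60.9°; with |ZD| = 21.8, D = (-19.0, 23.2). Then |QD| = |D − Q| = 30.0.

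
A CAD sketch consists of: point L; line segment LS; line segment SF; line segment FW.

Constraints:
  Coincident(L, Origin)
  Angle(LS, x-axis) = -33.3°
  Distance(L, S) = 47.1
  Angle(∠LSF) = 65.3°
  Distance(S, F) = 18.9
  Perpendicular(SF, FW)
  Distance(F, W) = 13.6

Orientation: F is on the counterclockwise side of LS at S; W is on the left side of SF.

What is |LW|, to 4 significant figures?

29.20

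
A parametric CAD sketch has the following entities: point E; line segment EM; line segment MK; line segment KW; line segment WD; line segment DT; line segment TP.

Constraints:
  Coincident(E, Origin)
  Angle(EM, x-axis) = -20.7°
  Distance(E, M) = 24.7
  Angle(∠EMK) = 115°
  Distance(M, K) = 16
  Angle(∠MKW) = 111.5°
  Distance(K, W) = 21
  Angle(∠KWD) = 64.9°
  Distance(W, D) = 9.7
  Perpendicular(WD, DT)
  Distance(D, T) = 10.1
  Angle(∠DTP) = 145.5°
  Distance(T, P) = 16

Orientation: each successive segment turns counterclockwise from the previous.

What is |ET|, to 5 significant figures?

28.507

∠KWD = 64.9° gives WD at -132.10° from the x-axis; with |WD| = 9.7, D = (19.916, 14.606). WD ⟂ DT, so DT runs at -42.100°; with |DT| = 10.1, T = (27.410, 7.8345). Then |ET| = |T − E| = 28.507.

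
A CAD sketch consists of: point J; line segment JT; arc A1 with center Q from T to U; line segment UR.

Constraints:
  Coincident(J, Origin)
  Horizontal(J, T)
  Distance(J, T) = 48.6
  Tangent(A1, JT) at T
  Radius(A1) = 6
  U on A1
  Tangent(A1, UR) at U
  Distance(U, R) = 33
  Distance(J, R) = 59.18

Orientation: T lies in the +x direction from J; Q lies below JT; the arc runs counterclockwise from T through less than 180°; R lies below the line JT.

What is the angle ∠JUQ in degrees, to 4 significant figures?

168.7°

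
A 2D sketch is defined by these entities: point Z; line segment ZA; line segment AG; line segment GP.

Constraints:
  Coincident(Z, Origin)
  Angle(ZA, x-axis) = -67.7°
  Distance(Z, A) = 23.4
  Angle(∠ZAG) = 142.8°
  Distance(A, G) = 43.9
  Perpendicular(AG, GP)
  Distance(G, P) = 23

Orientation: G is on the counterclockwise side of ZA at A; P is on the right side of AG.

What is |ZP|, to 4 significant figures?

72.74

Z is at the origin; ZA runs at -67.7° with length 23.4, so A = 23.4·(cos -67.7°, sin -67.7°) = (8.879, -21.65). ∠ZAG = 142.8°, so AG runs at -67.7° + (180° − 142.8°) = -30.50° from the x-axis; with |AG| = 43.9, G = A + 43.9·(cos -30.50°, sin -30.50°) = (46.70, -43.93). AG ⟂ GP; with |GP| = 23.0 on the right of AG, P = G + 23.0·(-0.5075, -0.8616) = (35.03, -63.75). Then |ZP| = |P − Z| = 72.74.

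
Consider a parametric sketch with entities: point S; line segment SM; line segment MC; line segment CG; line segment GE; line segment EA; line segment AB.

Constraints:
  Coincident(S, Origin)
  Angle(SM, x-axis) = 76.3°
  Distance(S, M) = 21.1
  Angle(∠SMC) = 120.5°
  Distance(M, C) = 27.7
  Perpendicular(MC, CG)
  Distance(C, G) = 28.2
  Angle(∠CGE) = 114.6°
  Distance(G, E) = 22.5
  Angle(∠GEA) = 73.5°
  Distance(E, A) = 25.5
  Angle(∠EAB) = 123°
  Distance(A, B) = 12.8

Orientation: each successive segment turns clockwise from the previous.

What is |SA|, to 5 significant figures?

15.508

S is at the origin; SM runs at 76.3° with length 21.1, so M = (4.9973, 20.500). ∠SMC = 120.5° gives MC at 16.800° from the x-axis; with |MC| = 27.7, C = (31.515, 28.506). The perpendicularity gives CG at right angles to MC, so CG runs at -73.200°; with |CG| = 28.2, G = (39.666, 1.5095). ∠CGE = 114.6° gives GE at -138.60° from the x-axis; with |GE| = 22.5, E = (22.788, -13.370). ∠GEA = 73.5° gives EA at 114.90° from the x-axis; with |EA| = 25.5, A = (12.052, 9.7596). Then |SA| = |A − S| = 15.508.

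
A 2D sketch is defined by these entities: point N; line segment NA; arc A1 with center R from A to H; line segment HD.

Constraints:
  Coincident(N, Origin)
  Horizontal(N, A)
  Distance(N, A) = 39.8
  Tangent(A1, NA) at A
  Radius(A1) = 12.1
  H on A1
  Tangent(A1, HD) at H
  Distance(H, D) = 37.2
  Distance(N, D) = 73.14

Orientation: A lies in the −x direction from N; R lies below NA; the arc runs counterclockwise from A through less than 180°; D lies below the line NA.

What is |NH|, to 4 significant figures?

53.02

N is at the origin; NA is horizontal with |NA| = 39.8 and A on the −x side, so A = (-39.80, 0.000). Since A1 is tangent to NA there, RA ⟂ NA, so R = A + (0, -12.1) = (-39.80, -12.10). Since RH ⟂ HD (tangency), |RD| = √(12.1² + 37.2²) = 39.12 regardless of where H sits on A1. So D lies on both circle(N, 73.14) and circle(R, 39.12); the below-NA intersection is D = (-55.09, -48.10). H is the foot of the tangent from D: H = (-51.85, -11.05).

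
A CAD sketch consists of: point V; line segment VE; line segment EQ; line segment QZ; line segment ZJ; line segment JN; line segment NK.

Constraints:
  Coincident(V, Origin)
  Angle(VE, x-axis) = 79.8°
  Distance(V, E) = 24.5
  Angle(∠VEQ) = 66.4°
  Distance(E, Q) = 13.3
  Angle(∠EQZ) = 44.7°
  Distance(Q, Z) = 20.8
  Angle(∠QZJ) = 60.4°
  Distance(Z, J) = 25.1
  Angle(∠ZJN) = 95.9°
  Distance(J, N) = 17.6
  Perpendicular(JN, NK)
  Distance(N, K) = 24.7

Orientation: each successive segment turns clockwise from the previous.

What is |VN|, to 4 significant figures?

38.39

∠QZJ = 60.4° gives ZJ at 71.30° from the x-axis; with |ZJ| = 25.1, J = (3.013, 36.56). ∠ZJN = 95.9° gives JN at -12.80° from the x-axis; with |JN| = 17.6, N = (20.18, 32.66). Then |VN| = |N − V| = 38.39.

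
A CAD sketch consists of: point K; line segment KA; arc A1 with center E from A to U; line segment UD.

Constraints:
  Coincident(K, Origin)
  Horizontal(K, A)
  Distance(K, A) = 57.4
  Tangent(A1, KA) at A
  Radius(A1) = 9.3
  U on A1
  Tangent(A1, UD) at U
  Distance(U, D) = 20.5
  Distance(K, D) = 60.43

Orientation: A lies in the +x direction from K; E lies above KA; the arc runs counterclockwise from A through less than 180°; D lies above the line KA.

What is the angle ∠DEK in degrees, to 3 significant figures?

84.8°

Checks: |KA| = 57.40 ✓; |EU| = 9.300 ✓; ∠(EU, UD) = 90.00° ✓; |UD| = 20.50 ✓; |KD| = 60.43 ✓.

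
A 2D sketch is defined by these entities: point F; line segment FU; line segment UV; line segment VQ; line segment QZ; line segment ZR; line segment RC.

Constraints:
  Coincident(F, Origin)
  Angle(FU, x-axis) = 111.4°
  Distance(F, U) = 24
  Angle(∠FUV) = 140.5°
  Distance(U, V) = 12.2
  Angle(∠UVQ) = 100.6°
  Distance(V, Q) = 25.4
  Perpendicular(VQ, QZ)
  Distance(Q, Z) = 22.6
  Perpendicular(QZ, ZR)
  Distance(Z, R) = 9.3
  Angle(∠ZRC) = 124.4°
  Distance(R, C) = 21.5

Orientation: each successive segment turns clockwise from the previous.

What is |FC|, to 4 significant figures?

28.66

QZ ⟂ ZR, so ZR runs at 172.5°; with |ZR| = 9.3, R = (8.046, 9.434). ∠ZRC = 124.4° gives RC at 116.9° from the x-axis; with |RC| = 21.5, C = (-1.682, 28.61). Then |FC| = |C − F| = 28.66.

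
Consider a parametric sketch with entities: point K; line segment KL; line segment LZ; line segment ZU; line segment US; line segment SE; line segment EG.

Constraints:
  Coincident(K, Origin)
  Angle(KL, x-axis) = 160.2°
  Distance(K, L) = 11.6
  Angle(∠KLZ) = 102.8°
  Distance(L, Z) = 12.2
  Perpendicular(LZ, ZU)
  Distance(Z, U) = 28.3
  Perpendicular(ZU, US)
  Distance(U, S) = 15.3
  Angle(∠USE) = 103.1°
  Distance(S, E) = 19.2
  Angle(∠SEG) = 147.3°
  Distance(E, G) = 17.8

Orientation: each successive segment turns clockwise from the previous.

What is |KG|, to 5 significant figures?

18.513

K is at the origin; KL runs at 160.2° with length 11.6, so L = (-10.914, 3.9294). ∠KLZ = 102.8° gives LZ at 83.000° from the x-axis; with |LZ| = 12.2, Z = (-9.4274, 16.038). LZ ⟂ ZU, so ZU runs at -7.0000°; with |ZU| = 28.3, U = (18.662, 12.590). The perpendicularity gives US at right angles to ZU, so US runs at -97.000°; with |US| = 15.3, S = (16.797, -2.5964). ∠USE = 103.1° gives SE at -173.90° from the x-axis; with |SE| = 19.2, E = (-2.2942, -4.6367). ∠SEG = 147.3° gives EG at 153.40° from the x-axis; with |EG| = 17.8, G = (-18.210, 3.3334). Then |KG| = |G − K| = 18.513.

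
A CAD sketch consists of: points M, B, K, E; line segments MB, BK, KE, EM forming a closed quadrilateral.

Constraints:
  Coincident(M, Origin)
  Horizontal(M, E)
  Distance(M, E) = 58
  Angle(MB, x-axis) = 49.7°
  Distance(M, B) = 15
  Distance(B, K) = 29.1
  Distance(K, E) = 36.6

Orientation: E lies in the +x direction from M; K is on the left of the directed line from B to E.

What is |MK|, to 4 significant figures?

43.71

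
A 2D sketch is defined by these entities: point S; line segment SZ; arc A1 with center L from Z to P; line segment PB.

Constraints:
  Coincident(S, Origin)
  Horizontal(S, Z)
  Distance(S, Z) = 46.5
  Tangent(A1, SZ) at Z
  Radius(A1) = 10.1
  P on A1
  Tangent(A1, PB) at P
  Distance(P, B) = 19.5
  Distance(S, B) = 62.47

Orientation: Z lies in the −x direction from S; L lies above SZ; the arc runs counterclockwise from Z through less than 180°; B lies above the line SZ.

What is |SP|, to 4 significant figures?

43.59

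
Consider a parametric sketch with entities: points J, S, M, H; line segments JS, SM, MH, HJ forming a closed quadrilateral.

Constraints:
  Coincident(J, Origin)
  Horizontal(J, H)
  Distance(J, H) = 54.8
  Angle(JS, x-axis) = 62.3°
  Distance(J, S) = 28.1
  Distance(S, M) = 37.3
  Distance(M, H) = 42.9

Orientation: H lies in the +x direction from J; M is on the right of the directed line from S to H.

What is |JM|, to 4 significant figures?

18.51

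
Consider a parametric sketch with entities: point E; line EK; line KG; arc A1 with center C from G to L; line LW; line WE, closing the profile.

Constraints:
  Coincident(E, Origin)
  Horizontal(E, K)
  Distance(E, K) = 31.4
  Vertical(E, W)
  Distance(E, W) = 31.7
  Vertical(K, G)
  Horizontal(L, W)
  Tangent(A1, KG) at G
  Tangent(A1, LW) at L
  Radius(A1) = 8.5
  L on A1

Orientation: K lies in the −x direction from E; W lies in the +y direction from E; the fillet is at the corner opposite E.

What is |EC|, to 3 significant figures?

32.6

E is at the origin; EK is horizontal with |EK| = 31.4 and K on the −x side, so K = (-31.4, 0.00). EW is vertical with |EW| = 31.7 and W on the +y side, so W = (0.00, 31.7). The virtual corner opposite E is at (-31.4, 31.7). A1 meets KG tangentially, so CG is at right angles to KG and the tangent condition forces CL to be normal to LW, with radius 8.5, so the center C sits 8.5 in from both sides at C = (-22.9, 23.2). Then |EC| = |C − E| = 32.6.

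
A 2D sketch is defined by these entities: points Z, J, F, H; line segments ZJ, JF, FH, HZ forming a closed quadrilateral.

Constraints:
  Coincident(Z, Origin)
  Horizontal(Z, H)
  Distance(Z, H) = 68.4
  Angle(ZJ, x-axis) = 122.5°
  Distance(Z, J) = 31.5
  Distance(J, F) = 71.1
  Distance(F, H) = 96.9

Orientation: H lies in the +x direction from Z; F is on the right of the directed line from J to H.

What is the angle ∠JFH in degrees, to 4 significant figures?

62.05°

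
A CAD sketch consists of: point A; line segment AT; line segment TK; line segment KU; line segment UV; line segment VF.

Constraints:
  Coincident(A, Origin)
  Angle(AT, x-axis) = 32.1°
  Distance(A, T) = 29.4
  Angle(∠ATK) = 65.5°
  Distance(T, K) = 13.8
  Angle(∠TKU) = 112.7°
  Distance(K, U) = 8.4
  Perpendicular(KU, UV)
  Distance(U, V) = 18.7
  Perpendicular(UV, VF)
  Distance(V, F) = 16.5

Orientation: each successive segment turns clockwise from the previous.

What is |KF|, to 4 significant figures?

20.38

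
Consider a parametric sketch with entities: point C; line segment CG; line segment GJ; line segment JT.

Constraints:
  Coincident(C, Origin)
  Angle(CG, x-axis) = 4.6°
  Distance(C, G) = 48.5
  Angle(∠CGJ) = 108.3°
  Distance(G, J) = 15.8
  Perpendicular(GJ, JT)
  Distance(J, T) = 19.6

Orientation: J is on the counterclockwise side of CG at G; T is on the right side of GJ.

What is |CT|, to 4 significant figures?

72.61

∠CGJ = 108.3°, so GJ runs at 4.6° + (180° − 108.3°) = 76.30° from the x-axis; with |GJ| = 15.8, J = G + 15.8·(cos 76.30°, sin 76.30°) = (52.09, 19.24). GJ ⟂ JT; with |JT| = 19.6 on the right of GJ, T = J + 19.6·(0.9715, -0.2368) = (71.13, 14.60). Then |CT| = |T − C| = 72.61.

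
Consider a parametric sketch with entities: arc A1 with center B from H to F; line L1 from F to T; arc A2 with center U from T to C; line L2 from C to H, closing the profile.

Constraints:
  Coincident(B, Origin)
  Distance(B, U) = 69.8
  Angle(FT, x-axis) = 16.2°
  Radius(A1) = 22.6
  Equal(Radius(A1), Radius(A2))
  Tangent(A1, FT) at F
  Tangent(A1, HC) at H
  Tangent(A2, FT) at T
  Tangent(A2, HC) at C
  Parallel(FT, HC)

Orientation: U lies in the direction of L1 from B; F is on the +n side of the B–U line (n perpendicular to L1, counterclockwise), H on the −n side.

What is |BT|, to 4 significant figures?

73.37

Tangency of A1 to both parallel lines with radius 22.6 puts F and H at B ± 22.6·n: F = (-6.305, 21.70), H = (6.305, -21.70). Equal radii place T and C the same way about U: T = U + 22.6·n = (60.72, 41.18), C = U − 22.6·n = (73.33, -2.229). Then |BT| = |T − B| = 73.37.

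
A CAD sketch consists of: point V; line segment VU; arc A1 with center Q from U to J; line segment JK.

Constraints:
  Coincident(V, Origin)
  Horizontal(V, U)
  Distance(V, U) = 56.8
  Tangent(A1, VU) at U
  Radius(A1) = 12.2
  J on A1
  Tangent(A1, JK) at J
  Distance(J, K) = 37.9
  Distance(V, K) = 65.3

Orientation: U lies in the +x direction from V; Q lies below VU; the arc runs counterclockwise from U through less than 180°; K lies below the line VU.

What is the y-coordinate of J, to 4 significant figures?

-11.58

Checks: |QJ| = 12.20 ✓; ∠(QJ, JK) = 90.00° ✓; |JK| = 37.90 ✓; |VK| = 65.30 ✓.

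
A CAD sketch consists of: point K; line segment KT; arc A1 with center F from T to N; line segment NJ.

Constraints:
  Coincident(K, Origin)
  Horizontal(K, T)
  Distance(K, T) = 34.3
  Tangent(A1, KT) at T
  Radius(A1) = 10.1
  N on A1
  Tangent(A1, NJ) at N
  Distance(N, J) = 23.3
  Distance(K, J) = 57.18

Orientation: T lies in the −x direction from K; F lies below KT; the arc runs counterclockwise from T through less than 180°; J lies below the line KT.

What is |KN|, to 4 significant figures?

45.15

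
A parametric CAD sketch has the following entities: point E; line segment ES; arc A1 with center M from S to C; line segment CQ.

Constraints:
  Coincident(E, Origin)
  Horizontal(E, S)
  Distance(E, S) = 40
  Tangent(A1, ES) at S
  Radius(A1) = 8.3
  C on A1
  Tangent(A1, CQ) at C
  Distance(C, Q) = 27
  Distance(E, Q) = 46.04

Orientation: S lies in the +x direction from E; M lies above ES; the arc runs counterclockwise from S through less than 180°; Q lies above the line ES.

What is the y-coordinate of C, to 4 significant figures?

13.35

E is at the origin; E and S share the same y with |ES| = 40.0 and S on the +x side, so S = (40.00, 0.000). The tangent condition forces MS to be normal to ES, so M = S + (0, 8.3) = (40.00, 8.300). Since MC ⟂ CQ (tangency), |MQ| = √(8.3² + 27.0²) = 28.25 regardless of where C sits on A1. So Q lies on both circle(E, 46.04) and circle(M, 28.25); the above-ES intersection is Q = (30.17, 34.78). C is the foot of the tangent from Q: C = (46.59, 13.35).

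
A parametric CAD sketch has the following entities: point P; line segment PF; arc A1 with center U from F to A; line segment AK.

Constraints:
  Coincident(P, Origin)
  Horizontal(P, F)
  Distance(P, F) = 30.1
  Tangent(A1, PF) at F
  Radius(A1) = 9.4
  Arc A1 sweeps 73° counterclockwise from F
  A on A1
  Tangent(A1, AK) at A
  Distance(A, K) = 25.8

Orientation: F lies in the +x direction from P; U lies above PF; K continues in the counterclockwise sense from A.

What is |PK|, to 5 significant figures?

56.177

P is at the origin; P and F share the same y with |PF| = 30.1 and F on the +x side, so F = (30.100, 0.0000). A1 meets PF tangentially, so UF is at right angles to PF, so U = F + (0, 9.4) = (30.100, 9.4000). On A1, F sits at bearing -90° from U; a 73° counterclockwise sweep puts A at bearing -17°, so A = U + 9.4·(cos -17°, sin -17°) = (39.089, 6.6517). The tangent condition forces UA to be normal to AK, so AK runs along (−sin -17°, cos -17°); with |AK| = 25.8, K = (46.632, 31.324). Then |PK| = |K − P| = 56.177.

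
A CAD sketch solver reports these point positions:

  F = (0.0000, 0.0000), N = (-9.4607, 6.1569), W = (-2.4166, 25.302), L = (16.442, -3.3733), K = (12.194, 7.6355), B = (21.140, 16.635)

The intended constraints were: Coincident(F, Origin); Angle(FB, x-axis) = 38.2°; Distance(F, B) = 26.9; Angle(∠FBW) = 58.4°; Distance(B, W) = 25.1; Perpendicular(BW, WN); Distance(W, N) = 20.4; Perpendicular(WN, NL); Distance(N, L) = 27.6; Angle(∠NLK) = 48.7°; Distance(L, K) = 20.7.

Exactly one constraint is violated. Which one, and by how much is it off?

Distance(L, K) = 20.7 — off by 8.90.

F = (0.00, 0.00) ✓; FB at 38.20° ✓; |FB| = 26.90 ✓; ∠FBW = 58.40° ✓; |BW| = 25.10 ✓; ∠(BW, WN) = 90.00° ✓; |WN| = 20.40 ✓; ∠(WN, NL) = 90.00° ✓; |NL| = 27.60 ✓; ∠NLK = 48.70° ✓; |LK| = 11.80 ✗.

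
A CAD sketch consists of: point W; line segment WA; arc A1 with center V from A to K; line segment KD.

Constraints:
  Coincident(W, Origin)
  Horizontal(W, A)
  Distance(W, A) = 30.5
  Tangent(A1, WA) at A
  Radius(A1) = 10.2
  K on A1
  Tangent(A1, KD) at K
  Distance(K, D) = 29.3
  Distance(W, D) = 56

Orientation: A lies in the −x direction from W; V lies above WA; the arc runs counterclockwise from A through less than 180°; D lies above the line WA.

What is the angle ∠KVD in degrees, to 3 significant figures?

70.8°

W is at the origin; W and A share the same y with |WA| = 30.5 and A on the −x side, so A = (-30.5, 0.00). A1 meets WA tangentially, so VA is at right angles to WA, so V = A + (0, 10.2) = (-30.5, 10.2). Since VK ⟂ KD (tangency), |VD| = √(10.2² + 29.3²) = 31.0 regardless of where K sits on A1. So D lies on both circle(W, 56.0) and circle(V, 31.0); the above-WA intersection is D = (-39.2, 40.0). K is the foot of the tangent from D: K = (-22.2, 16.1).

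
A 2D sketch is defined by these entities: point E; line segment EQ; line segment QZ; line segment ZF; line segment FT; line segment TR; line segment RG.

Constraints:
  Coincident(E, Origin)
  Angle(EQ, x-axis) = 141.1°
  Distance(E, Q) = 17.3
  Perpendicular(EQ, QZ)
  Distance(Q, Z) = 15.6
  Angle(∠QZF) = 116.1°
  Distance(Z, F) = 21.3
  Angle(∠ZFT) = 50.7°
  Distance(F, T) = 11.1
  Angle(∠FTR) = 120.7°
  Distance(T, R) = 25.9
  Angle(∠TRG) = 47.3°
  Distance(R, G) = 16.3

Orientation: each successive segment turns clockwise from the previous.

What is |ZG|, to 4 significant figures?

5.646

E is at the origin; EQ runs at 141.1° with length 17.3, so Q = (-13.46, 10.86). EQ is perpendicular to QZ, so QZ runs at 51.10°; with |QZ| = 15.6, Z = (-3.667, 23.00). ∠QZF = 116.1° gives ZF at -12.80° from the x-axis; with |ZF| = 21.3, F = (17.10, 18.29). ∠ZFT = 50.7° gives FT at -142.1° from the x-axis; with |FT| = 11.1, T = (8.344, 11.47). ∠FTR = 120.7° gives TR at 158.6° from the x-axis; with |TR| = 25.9, R = (-15.77, 20.92). ∠TRG = 47.3° gives RG at 25.90° from the x-axis; with |RG| = 16.3, G = (-1.107, 28.04). Then |ZG| = |G − Z| = 5.646.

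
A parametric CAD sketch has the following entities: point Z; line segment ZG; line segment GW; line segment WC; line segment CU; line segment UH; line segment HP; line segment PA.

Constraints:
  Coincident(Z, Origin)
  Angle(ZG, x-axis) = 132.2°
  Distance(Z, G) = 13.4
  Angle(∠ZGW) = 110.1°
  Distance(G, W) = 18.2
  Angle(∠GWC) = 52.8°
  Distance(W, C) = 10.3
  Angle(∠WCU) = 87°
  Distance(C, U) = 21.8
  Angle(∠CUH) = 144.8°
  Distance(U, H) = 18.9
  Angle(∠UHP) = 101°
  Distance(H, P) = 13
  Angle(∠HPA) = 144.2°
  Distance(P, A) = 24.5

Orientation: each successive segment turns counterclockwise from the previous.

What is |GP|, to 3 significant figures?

29.9

Z is at the origin; ZG runs at 132.2° with length 13.4, so G = (-9.00, 9.93). ∠ZGW = 110.1° gives GW at -158° from the x-axis; with |GW| = 18.2, W = (-25.9, 3.08). ∠GWC = 52.8° gives WC at -30.7° from the x-axis; with |WC| = 10.3, C = (-17.0, -2.18). ∠WCU = 87.0° gives CU at 62.3° from the x-axis; with |CU| = 21.8, U = (-6.87, 17.1). ∠CUH = 144.8° gives UH at 97.5° from the x-axis; with |UH| = 18.9, H = (-9.34, 35.9). ∠UHP = 101.0° gives HP at 176° from the x-axis; with |HP| = 13.0, P = (-22.3, 36.7). Then |GP| = |P − G| = 29.9.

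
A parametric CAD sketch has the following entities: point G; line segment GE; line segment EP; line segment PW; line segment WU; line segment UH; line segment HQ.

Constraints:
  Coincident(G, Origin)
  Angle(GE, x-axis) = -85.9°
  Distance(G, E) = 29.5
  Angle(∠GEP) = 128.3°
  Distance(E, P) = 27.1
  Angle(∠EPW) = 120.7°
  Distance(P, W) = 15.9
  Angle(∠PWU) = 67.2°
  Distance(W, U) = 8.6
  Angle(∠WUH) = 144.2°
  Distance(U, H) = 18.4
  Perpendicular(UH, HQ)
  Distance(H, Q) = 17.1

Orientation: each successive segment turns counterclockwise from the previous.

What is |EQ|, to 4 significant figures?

20.46

∠WUH = 144.2° gives UH at 173.7° from the x-axis; with |UH| = 18.4, H = (14.25, -30.13). UH ⟂ HQ, so HQ runs at -96.30°; with |HQ| = 17.1, Q = (12.38, -47.12). Then |EQ| = |Q − E| = 20.46.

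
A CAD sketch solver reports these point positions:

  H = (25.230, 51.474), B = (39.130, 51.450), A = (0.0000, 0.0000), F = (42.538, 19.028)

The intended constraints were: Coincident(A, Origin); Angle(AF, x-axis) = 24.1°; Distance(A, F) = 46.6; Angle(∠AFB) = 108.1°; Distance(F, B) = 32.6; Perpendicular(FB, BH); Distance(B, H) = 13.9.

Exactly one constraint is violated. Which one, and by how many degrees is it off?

Perpendicular(FB, BH) — off by 6.10°.

A = (0.00, 0.00) ✓; AF at 24.10° ✓; |AF| = 46.60 ✓; ∠AFB = 108.1° ✓; |FB| = 32.60 ✓; ∠(FB, BH) = 83.90° ✗; |BH| = 13.90 ✓.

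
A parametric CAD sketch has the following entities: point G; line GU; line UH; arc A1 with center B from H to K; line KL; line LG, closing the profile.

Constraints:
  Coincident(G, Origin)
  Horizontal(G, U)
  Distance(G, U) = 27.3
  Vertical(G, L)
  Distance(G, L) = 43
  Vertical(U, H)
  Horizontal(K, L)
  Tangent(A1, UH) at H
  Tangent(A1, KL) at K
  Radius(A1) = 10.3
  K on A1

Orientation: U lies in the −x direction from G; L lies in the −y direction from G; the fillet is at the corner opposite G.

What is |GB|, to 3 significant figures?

36.9

G is at the origin; GU is horizontal with |GU| = 27.3 and U on the −x side, so U = (-27.3, 0.00). G and L share the same x with |GL| = 43.0 and L on the −y side, so L = (0.00, -43.0). The virtual corner opposite G is at (-27.3, -43.0). Since A1 is tangent to UH there, BH ⟂ UH and tangency of A1 to KL means the radius BK is perpendicular to KL, with radius 10.3, so the center B sits 10.3 in from both sides at B = (-17.0, -32.7). Then |GB| = |B − G| = 36.9.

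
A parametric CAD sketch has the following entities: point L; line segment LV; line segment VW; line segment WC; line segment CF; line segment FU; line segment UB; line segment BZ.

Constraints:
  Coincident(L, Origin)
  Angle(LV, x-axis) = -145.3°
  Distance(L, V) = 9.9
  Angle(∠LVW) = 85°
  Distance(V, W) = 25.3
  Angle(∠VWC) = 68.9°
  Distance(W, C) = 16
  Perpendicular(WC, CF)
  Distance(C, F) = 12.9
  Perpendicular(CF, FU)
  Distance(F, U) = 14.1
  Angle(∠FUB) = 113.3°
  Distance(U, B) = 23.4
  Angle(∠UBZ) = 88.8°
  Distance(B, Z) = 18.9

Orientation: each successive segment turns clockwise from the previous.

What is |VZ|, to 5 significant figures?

39.320

L is at the origin; LV runs at -145.3° with length 9.9, so V = (-8.1392, -5.6359). ∠LVW = 85.0° gives VW at 119.70° from the x-axis; with |VW| = 25.3, W = (-20.674, 16.341). ∠VWC = 68.9° gives WC at 8.6000° from the x-axis; with |WC| = 16.0, C = (-4.8542, 18.733). WC ⟂ CF, so CF runs at -81.400°; with |CF| = 12.9, F = (-2.9252, 5.9781). The perpendicularity gives FU at right angles to CF, so FU runs at -171.40°; with |FU| = 14.1, U = (-16.867, 3.8697). ∠FUB = 113.3° gives UB at 121.90° from the x-axis; with |UB| = 23.4, B = (-29.232, 23.736). ∠UBZ = 88.8° gives BZ at 30.700° from the x-axis; with |BZ| = 18.9, Z = (-12.981, 33.385). Then |VZ| = |Z − V| = 39.320.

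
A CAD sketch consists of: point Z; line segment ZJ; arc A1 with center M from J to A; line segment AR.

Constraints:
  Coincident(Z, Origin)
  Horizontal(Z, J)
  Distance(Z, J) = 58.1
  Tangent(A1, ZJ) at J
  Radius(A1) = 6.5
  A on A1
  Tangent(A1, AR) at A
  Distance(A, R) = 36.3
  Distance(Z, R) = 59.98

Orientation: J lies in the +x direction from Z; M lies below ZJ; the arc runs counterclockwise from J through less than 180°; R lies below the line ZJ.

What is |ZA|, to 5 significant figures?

51.999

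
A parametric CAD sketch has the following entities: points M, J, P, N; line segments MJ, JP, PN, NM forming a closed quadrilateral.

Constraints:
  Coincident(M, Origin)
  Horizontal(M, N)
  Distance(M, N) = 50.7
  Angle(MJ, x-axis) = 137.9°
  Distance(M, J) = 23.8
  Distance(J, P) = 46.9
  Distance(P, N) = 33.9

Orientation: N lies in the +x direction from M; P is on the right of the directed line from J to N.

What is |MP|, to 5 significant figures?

23.228

Checks: |JP| = 46.90 ✓; |PN| = 33.90 ✓.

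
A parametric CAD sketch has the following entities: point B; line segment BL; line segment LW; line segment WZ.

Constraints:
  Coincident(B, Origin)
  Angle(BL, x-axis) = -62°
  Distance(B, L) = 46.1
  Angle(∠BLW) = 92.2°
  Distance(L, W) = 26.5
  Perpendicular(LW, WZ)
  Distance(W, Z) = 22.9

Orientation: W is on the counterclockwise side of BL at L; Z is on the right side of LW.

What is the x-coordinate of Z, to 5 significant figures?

55.468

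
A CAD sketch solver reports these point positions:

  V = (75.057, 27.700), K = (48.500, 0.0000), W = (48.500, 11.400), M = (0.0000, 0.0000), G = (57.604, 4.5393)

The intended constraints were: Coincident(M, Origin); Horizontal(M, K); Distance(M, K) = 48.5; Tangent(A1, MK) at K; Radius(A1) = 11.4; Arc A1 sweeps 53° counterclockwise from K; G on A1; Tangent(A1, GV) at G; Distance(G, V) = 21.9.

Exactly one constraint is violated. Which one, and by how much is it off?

Distance(G, V) = 21.9 — off by 7.10.

M = (0.00, 0.00) ✓; M.y = 0.00, K.y = 0.00 ✓; |MK| = 48.50 ✓; ∠(WK, KM) = 90.00° ✓; |WK| = 11.40 ✓; bearing(W→G) − bearing(W→K) = 53.00° ✓; |WG| = 11.40 ✓; ∠(WG, GV) = 90.00° ✓; |GV| = 29.00 ✗.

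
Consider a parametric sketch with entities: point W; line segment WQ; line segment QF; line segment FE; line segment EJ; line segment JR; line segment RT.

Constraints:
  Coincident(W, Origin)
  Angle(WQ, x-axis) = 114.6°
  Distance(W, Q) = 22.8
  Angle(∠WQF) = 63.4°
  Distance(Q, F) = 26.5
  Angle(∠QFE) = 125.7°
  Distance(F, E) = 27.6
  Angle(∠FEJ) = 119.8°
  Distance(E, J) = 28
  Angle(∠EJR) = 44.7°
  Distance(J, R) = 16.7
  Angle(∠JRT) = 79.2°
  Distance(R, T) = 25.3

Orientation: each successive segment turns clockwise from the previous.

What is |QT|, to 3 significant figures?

57.5

∠EJR = 44.7° gives JR at 108° from the x-axis; with |JR| = 16.7, R = (14.6, -12.3). ∠JRT = 79.2° gives RT at 7.40° from the x-axis; with |RT| = 25.3, T = (39.7, -9.09). Then |QT| = |T − Q| = 57.5.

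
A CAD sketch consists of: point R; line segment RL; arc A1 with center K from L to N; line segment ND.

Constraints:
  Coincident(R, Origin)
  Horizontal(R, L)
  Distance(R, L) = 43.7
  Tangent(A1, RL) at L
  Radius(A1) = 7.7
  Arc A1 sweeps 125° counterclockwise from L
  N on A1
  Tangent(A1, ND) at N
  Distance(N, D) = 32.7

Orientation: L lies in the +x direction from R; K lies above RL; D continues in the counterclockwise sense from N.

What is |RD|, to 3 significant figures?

49.9

On A1, L sits at bearing -90° from K; a 125° counterclockwise sweep puts N at bearing 35°, so N = K + 7.7·(cos 35°, sin 35°) = (50.0, 12.1). Tangency of A1 to ND means the radius KN is perpendicular to ND, so ND runs along (−sin 35°, cos 35°); with |ND| = 32.7, D = (31.3, 38.9). Then |RD| = |D − R| = 49.9.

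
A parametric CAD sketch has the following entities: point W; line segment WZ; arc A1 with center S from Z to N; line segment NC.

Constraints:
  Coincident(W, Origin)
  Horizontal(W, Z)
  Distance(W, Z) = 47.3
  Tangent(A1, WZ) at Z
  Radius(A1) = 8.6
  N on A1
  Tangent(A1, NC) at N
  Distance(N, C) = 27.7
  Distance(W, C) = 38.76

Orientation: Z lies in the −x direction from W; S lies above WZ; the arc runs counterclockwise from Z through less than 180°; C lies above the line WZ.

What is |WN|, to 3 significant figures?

40.0

Checks: W = (0.00, 0.00) ✓; |SN| = 8.600 ✓; ∠(SN, NC) = 90.00° ✓; |NC| = 27.70 ✓; |WC| = 38.76 ✓.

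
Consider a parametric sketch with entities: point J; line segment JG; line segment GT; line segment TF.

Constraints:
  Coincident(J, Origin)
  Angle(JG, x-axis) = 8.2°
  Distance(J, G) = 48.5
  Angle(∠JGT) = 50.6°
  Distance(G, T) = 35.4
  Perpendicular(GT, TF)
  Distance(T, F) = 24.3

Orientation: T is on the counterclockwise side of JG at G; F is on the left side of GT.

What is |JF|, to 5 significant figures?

13.963

J is at the origin; JG runs at 8.2° with length 48.5, so G = 48.5·(cos 8.2°, sin 8.2°) = (48.004, 6.9175). ∠JGT = 50.6°, so GT runs at 8.2° + (180° − 50.6°) = 137.60° from the x-axis; with |GT| = 35.4, T = G + 35.4·(cos 137.60°, sin 137.60°) = (21.863, 30.788). GT is perpendicular to TF; with |TF| = 24.3 on the left of GT, F = T + 24.3·(-0.67430, -0.73846) = (5.4773, 12.843). Then |JF| = |F − J| = 13.963.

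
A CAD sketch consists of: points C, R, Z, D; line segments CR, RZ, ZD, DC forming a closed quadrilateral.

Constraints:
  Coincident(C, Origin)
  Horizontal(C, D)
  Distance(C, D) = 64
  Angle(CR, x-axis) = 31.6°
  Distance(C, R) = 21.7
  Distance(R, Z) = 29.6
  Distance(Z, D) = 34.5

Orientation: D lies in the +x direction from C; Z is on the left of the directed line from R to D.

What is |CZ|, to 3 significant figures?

51.3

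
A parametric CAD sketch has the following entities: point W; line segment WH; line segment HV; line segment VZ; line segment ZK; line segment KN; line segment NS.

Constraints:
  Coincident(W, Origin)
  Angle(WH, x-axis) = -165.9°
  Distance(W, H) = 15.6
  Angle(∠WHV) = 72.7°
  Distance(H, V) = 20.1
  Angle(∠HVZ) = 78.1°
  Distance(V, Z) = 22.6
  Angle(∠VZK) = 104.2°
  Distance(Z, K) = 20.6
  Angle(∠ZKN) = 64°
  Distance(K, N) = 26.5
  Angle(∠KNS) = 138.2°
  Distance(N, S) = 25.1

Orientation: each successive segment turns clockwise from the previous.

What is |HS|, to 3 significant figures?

30.7

W is at the origin; WH runs at -165.9° with length 15.6, so H = (-15.1, -3.80). ∠WHV = 72.7° gives HV at 86.8° from the x-axis; with |HV| = 20.1, V = (-14.0, 16.3). ∠HVZ = 78.1° gives VZ at -15.1° from the x-axis; with |VZ| = 22.6, Z = (7.81, 10.4). ∠VZK = 104.2° gives ZK at -90.9° from the x-axis; with |ZK| = 20.6, K = (7.49, -10.2). ∠ZKN = 64.0° gives KN at 153° from the x-axis; with |KN| = 26.5, N = (-16.1, 1.77). ∠KNS = 138.2° gives NS at 111° from the x-axis; with |NS| = 25.1, S = (-25.3, 25.2). Then |HS| = |S − H| = 30.7.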